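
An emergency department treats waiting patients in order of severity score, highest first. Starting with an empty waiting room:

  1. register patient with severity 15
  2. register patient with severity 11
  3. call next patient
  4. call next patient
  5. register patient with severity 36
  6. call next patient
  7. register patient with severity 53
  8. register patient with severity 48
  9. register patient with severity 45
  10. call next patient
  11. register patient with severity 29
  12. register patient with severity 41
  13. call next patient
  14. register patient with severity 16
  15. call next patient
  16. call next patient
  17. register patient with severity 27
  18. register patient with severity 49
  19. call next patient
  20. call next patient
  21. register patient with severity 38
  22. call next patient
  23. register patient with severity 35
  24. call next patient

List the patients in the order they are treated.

15 → 11 → 36 → 53 → 48 → 45 → 41 → 49 → 29 → 38 → 35

insert 15 → {15}
insert 11 → {15, 11}
call next patient → 15; now {11}
call next patient → 11; now {}
insert 36 → {36}
call next patient → 36; now {}
insert 53 → {53}
insert 48 → {53, 48}
insert 45 → {53, 48, 45}
call next patient → 53; now {48, 45}
insert 29 → {48, 45, 29}
insert 41 → {48, 45, 41, 29}
call next patient → 48; now {45, 41, 29}
insert 16 → {45, 41, 29, 16}
call next patient → 45; now {41, 29, 16}
call next patient → 41; now {29, 16}
insert 27 → {29, 27, 16}
insert 49 → {49, 29, 27, 16}
call next patient → 49; now {29, 27, 16}
call next patient → 29; now {27, 16}
insert 38 → {38, 27, 16}
call next patient → 38; now {27, 16}
insert 35 → {35, 27, 16}
call next patient → 35; now {27, 16}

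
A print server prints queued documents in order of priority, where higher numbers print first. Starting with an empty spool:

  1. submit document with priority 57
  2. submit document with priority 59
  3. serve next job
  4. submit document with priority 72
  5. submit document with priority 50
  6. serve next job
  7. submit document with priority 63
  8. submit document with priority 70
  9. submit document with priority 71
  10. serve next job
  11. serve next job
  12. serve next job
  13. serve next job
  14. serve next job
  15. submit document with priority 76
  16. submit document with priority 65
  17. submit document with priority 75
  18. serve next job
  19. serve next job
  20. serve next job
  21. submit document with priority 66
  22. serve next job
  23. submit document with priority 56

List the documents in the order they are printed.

insert 57 → {57}
insert 59 → {59, 57}
serve next job → 59; now {57}
insert 72 → {72, 57}
insert 50 → {72, 57, 50}
serve next job → 72; now {57, 50}
insert 63 → {63, 57, 50}
insert 70 → {70, 63, 57, 50}
insert 71 → {71, 70, 63, 57, 50}
serve next job → 71; now {70, 63, 57, 50}
serve next job → 70; now {63, 57, 50}
serve next job → 63; now {57, 50}
serve next job → 57; now {50}
serve next job → 50; now {}
insert 76 → {76}
insert 65 → {76, 65}
insert 75 → {76, 75, 65}
serve next job → 76; now {75, 65}
serve next job → 75; now {65}
serve next job → 65; now {}
insert 66 → {66}
serve next job → 66; now {}
insert 56 → {56}

59, 72, 71, 70, 63, 57, 50, 76, 75, 65, 66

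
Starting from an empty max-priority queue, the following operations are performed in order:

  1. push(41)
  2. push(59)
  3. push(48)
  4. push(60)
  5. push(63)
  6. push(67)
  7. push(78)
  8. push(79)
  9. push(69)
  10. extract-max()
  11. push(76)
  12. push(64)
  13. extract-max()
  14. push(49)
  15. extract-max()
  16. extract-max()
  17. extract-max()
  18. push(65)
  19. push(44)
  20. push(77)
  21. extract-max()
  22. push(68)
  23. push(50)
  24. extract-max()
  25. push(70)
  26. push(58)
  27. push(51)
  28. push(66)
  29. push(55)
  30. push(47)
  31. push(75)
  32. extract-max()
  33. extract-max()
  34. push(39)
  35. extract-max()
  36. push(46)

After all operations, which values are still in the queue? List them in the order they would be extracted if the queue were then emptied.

65, 64, 63, 60, 59, 58, 55, 51, 50, 49, 48, 47, 46, 44, 41, 39

insert 41 → {41}
insert 59 → {59, 41}
insert 48 → {59, 48, 41}
insert 60 → {60, 59, 48, 41}
insert 63 → {63, 60, 59, 48, 41}
insert 67 → {67, 63, 60, 59, 48, 41}
insert 78 → {78, 67, 63, 60, 59, 48, 41}
insert 79 → {79, 78, 67, 63, 60, 59, 48, 41}
insert 69 → {79, 78, 69, 67, 63, 60, 59, 48, 41}
extract-max → 79; now {78, 69, 67, 63, 60, 59, 48, 41}
insert 76 → {78, 76, 69, 67, 63, 60, 59, 48, 41}
insert 64 → {78, 76, 69, 67, 64, 63, 60, 59, 48, 41}
extract-max → 78; now {76, 69, 67, 64, 63, 60, 59, 48, 41}
insert 49 → {76, 69, 67, 64, 63, 60, 59, 49, 48, 41}
extract-max → 76; now {69, 67, 64, 63, 60, 59, 49, 48, 41}
extract-max → 69; now {67, 64, 63, 60, 59, 49, 48, 41}
extract-max → 67; now {64, 63, 60, 59, 49, 48, 41}
insert 65 → {65, 64, 63, 60, 59, 49, 48, 41}
insert 44 → {65, 64, 63, 60, 59, 49, 48, 44, 41}
insert 77 → {77, 65, 64, 63, 60, 59, 49, 48, 44, 41}
extract-max → 77; now {65, 64, 63, 60, 59, 49, 48, 44, 41}
insert 68 → {68, 65, 64, 63, 60, 59, 49, 48, 44, 41}
insert 50 → {68, 65, 64, 63, 60, 59, 50, 49, 48, 44, 41}
extract-max → 68; now {65, 64, 63, 60, 59, 50, 49, 48, 44, 41}
insert 70 → {70, 65, 64, 63, 60, 59, 50, 49, 48, 44, 41}
insert 58 → {70, 65, 64, 63, 60, 59, 58, 50, 49, 48, 44, 41}
insert 51 → {70, 65, 64, 63, 60, 59, 58, 51, 50, 49, 48, 44, 41}
insert 66 → {70, 66, 65, 64, 63, 60, 59, 58, 51, 50, 49, 48, 44, 41}
insert 55 → {70, 66, 65, 64, 63, 60, 59, 58, 55, 51, 50, 49, 48, 44, 41}
insert 47 → {70, 66, 65, 64, 63, 60, 59, 58, 55, 51, 50, 49, 48, 47, 44, 41}
insert 75 → {75, 70, 66, 65, 64, 63, 60, 59, 58, 55, 51, 50, 49, 48, 47, 44, 41}
extract-max → 75; now {70, 66, 65, 64, 63, 60, 59, 58, 55, 51, 50, 49, 48, 47, 44, 41}
extract-max → 70; now {66, 65, 64, 63, 60, 59, 58, 55, 51, 50, 49, 48, 47, 44, 41}
insert 39 → {66, 65, 64, 63, 60, 59, 58, 55, 51, 50, 49, 48, 47, 44, 41, 39}
extract-max → 66; now {65, 64, 63, 60, 59, 58, 55, 51, 50, 49, 48, 47, 44, 41, 39}
insert 46 → {65, 64, 63, 60, 59, 58, 55, 51, 50, 49, 48, 47, 46, 44, 41, 39}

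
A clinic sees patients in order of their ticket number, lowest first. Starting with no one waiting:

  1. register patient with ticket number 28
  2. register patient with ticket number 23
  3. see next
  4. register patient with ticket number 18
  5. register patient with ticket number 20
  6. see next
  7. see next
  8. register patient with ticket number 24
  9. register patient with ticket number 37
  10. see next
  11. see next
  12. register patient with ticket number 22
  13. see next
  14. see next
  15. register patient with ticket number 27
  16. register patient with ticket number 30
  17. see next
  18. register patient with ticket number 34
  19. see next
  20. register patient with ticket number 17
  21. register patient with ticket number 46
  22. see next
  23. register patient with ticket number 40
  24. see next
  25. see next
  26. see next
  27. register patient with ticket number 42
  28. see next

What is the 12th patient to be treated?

40

insert 28 → {28}
insert 23 → {23, 28}
see next → 23; now {28}
insert 18 → {18, 28}
insert 20 → {18, 20, 28}
see next → 18; now {20, 28}
see next → 20; now {28}
insert 24 → {24, 28}
insert 37 → {24, 28, 37}
see next → 24; now {28, 37}
see next → 28; now {37}
insert 22 → {22, 37}
see next → 22; now {37}
see next → 37; now {}
insert 27 → {27}
insert 30 → {27, 30}
see next → 27; now {30}
insert 34 → {30, 34}
see next → 30; now {34}
insert 17 → {17, 34}
insert 46 → {17, 34, 46}
see next → 17; now {34, 46}
insert 40 → {34, 40, 46}
see next → 34; now {40, 46}
see next → 40; now {46}
see next → 46; now {}
insert 42 → {42}
see next → 42; now {}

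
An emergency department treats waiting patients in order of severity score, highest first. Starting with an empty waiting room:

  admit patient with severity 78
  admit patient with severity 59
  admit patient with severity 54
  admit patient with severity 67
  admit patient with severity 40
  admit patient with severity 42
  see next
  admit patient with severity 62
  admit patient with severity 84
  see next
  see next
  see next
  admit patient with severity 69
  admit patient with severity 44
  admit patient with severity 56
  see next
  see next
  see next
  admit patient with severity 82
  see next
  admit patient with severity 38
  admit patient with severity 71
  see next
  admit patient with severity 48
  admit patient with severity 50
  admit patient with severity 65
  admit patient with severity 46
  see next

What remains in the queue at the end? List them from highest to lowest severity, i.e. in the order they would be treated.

insert 78 → {78}
insert 59 → {78, 59}
insert 54 → {78, 59, 54}
insert 67 → {78, 67, 59, 54}
insert 40 → {78, 67, 59, 54, 40}
insert 42 → {78, 67, 59, 54, 42, 40}
see next → 78; now {67, 59, 54, 42, 40}
insert 62 → {67, 62, 59, 54, 42, 40}
insert 84 → {84, 67, 62, 59, 54, 42, 40}
see next → 84; now {67, 62, 59, 54, 42, 40}
see next → 67; now {62, 59, 54, 42, 40}
see next → 62; now {59, 54, 42, 40}
insert 69 → {69, 59, 54, 42, 40}
insert 44 → {69, 59, 54, 44, 42, 40}
insert 56 → {69, 59, 56, 54, 44, 42, 40}
see next → 69; now {59, 56, 54, 44, 42, 40}
see next → 59; now {56, 54, 44, 42, 40}
see next → 56; now {54, 44, 42, 40}
insert 82 → {82, 54, 44, 42, 40}
see next → 82; now {54, 44, 42, 40}
insert 38 → {54, 44, 42, 40, 38}
insert 71 → {71, 54, 44, 42, 40, 38}
see next → 71; now {54, 44, 42, 40, 38}
insert 48 → {54, 48, 44, 42, 40, 38}
insert 50 → {54, 50, 48, 44, 42, 40, 38}
insert 65 → {65, 54, 50, 48, 44, 42, 40, 38}
insert 46 → {65, 54, 50, 48, 46, 44, 42, 40, 38}
see next → 65; now {54, 50, 48, 46, 44, 42, 40, 38}

54, 50, 48, 46, 44, 42, 40, 38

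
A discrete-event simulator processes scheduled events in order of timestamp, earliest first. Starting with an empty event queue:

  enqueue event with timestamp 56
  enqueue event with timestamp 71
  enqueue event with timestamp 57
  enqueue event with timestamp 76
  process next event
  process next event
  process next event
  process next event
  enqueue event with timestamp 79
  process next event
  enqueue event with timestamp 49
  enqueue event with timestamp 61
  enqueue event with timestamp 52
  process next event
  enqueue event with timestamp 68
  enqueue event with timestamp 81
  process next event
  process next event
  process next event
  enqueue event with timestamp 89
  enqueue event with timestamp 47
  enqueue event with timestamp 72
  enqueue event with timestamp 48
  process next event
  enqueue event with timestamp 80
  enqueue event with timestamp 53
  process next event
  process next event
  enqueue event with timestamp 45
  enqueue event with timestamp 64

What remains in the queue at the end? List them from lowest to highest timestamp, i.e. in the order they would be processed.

45 → 64 → 72 → 80 → 81 → 89

insert 56 → {56}
insert 71 → {56, 71}
insert 57 → {56, 57, 71}
insert 76 → {56, 57, 71, 76}
process next event → 56; now {57, 71, 76}
process next event → 57; now {71, 76}
process next event → 71; now {76}
process next event → 76; now {}
insert 79 → {79}
process next event → 79; now {}
insert 49 → {49}
insert 61 → {49, 61}
insert 52 → {49, 52, 61}
process next event → 49; now {52, 61}
insert 68 → {52, 61, 68}
insert 81 → {52, 61, 68, 81}
process next event → 52; now {61, 68, 81}
process next event → 61; now {68, 81}
process next event → 68; now {81}
insert 89 → {81, 89}
insert 47 → {47, 81, 89}
insert 72 → {47, 72, 81, 89}
insert 48 → {47, 48, 72, 81, 89}
process next event → 47; now {48, 72, 81, 89}
insert 80 → {48, 72, 80, 81, 89}
insert 53 → {48, 53, 72, 80, 81, 89}
process next event → 48; now {53, 72, 80, 81, 89}
process next event → 53; now {72, 80, 81, 89}
insert 45 → {45, 72, 80, 81, 89}
insert 64 → {45, 64, 72, 80, 81, 89}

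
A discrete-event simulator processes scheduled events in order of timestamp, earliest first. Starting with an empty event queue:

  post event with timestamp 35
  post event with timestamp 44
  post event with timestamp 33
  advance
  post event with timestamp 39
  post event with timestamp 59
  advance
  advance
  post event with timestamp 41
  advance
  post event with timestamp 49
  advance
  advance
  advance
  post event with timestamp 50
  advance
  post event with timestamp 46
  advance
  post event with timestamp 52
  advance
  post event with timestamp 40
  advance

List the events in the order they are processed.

33, 35, 39, 41, 44, 49, 59, 50, 46, 52, 40

insert 35 → {35}
insert 44 → {35, 44}
insert 33 → {33, 35, 44}
advance → 33; now {35, 44}
insert 39 → {35, 39, 44}
insert 59 → {35, 39, 44, 59}
advance → 35; now {39, 44, 59}
advance → 39; now {44, 59}
insert 41 → {41, 44, 59}
advance → 41; now {44, 59}
insert 49 → {44, 49, 59}
advance → 44; now {49, 59}
advance → 49; now {59}
advance → 59; now {}
insert 50 → {50}
advance → 50; now {}
insert 46 → {46}
advance → 46; now {}
insert 52 → {52}
advance → 52; now {}
insert 40 → {40}
advance → 40; now {}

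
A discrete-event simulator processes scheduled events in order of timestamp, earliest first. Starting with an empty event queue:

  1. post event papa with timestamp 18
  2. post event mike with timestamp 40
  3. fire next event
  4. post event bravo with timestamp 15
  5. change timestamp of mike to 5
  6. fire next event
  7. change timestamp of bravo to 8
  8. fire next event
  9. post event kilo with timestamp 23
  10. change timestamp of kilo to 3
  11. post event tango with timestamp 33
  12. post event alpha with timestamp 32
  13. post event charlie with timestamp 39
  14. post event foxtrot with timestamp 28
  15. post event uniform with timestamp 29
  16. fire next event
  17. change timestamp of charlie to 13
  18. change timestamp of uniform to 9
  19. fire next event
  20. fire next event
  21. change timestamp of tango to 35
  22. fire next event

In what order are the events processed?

add papa (timestamp 18) → {papa:18}
add mike (timestamp 40) → {papa:18, mike:40}
fire next event → papa; now {mike:40}
add bravo (timestamp 15) → {bravo:15, mike:40}
update mike to timestamp 5 → {mike:5, bravo:15}
fire next event → mike; now {bravo:15}
update bravo to timestamp 8 → {bravo:8}
fire next event → bravo; now {}
add kilo (timestamp 23) → {kilo:23}
update kilo to timestamp 3 → {kilo:3}
add tango (timestamp 33) → {kilo:3, tango:33}
add alpha (timestamp 32) → {kilo:3, alpha:32, tango:33}
add charlie (timestamp 39) → {kilo:3, alpha:32, tango:33, charlie:39}
add foxtrot (timestamp 28) → {kilo:3, foxtrot:28, alpha:32, tango:33, charlie:39}
add uniform (timestamp 29) → {kilo:3, foxtrot:28, uniform:29, alpha:32, tango:33, charlie:39}
fire next event → kilo; now {foxtrot:28, uniform:29, alpha:32, tango:33, charlie:39}
update charlie to timestamp 13 → {charlie:13, foxtrot:28, uniform:29, alpha:32, tango:33}
update uniform to timestamp 9 → {uniform:9, charlie:13, foxtrot:28, alpha:32, tango:33}
fire next event → uniform; now {charlie:13, foxtrot:28, alpha:32, tango:33}
fire next event → charlie; now {foxtrot:28, alpha:32, tango:33}
update tango to timestamp 35 → {foxtrot:28, alpha:32, tango:35}
fire next event → foxtrot; now {alpha:32, tango:35}

papa, mike, bravo, kilo, uniform, charlie, foxtrot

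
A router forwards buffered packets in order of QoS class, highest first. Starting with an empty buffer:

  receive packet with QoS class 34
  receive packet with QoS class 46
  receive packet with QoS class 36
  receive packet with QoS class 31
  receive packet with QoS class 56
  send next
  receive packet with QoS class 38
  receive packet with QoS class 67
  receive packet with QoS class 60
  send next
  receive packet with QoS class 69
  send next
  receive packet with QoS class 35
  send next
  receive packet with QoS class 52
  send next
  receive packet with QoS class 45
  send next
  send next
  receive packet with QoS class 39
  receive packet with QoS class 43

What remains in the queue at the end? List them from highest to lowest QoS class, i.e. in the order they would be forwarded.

insert 34 → {34}
insert 46 → {46, 34}
insert 36 → {46, 36, 34}
insert 31 → {46, 36, 34, 31}
insert 56 → {56, 46, 36, 34, 31}
send next → 56; now {46, 36, 34, 31}
insert 38 → {46, 38, 36, 34, 31}
insert 67 → {67, 46, 38, 36, 34, 31}
insert 60 → {67, 60, 46, 38, 36, 34, 31}
send next → 67; now {60, 46, 38, 36, 34, 31}
insert 69 → {69, 60, 46, 38, 36, 34, 31}
send next → 69; now {60, 46, 38, 36, 34, 31}
insert 35 → {60, 46, 38, 36, 35, 34, 31}
send next → 60; now {46, 38, 36, 35, 34, 31}
insert 52 → {52, 46, 38, 36, 35, 34, 31}
send next → 52; now {46, 38, 36, 35, 34, 31}
insert 45 → {46, 45, 38, 36, 35, 34, 31}
send next → 46; now {45, 38, 36, 35, 34, 31}
send next → 45; now {38, 36, 35, 34, 31}
insert 39 → {39, 38, 36, 35, 34, 31}
insert 43 → {43, 39, 38, 36, 35, 34, 31}

[43, 39, 38, 36, 35, 34, 31]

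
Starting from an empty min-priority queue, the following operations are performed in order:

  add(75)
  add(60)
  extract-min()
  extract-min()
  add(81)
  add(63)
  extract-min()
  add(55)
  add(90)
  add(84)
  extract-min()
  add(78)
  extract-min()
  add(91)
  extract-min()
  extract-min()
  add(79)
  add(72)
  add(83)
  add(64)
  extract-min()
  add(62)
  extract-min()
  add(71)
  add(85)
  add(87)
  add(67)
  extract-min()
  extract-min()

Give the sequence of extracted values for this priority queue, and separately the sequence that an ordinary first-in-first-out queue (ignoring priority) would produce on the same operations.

insert 75 → {75}
insert 60 → {60, 75}
extract-min → 60; now {75}
extract-min → 75; now {}
insert 81 → {81}
insert 63 → {63, 81}
extract-min → 63; now {81}
insert 55 → {55, 81}
insert 90 → {55, 81, 90}
insert 84 → {55, 81, 84, 90}
extract-min → 55; now {81, 84, 90}
insert 78 → {78, 81, 84, 90}
extract-min → 78; now {81, 84, 90}
insert 91 → {81, 84, 90, 91}
extract-min → 81; now {84, 90, 91}
extract-min → 84; now {90, 91}
insert 79 → {79, 90, 91}
insert 72 → {72, 79, 90, 91}
insert 83 → {72, 79, 83, 90, 91}
insert 64 → {64, 72, 79, 83, 90, 91}
extract-min → 64; now {72, 79, 83, 90, 91}
insert 62 → {62, 72, 79, 83, 90, 91}
extract-min → 62; now {72, 79, 83, 90, 91}
insert 71 → {71, 72, 79, 83, 90, 91}
insert 85 → {71, 72, 79, 83, 85, 90, 91}
insert 87 → {71, 72, 79, 83, 85, 87, 90, 91}
insert 67 → {67, 71, 72, 79, 83, 85, 87, 90, 91}
extract-min → 67; now {71, 72, 79, 83, 85, 87, 90, 91}
extract-min → 71; now {72, 79, 83, 85, 87, 90, 91}

priority queue: 60, 75, 63, 55, 78, 81, 84, 64, 62, 67, 71; FIFO queue: 75 → 60 → 81 → 63 → 55 → 90 → 84 → 78 → 91 → 79 → 72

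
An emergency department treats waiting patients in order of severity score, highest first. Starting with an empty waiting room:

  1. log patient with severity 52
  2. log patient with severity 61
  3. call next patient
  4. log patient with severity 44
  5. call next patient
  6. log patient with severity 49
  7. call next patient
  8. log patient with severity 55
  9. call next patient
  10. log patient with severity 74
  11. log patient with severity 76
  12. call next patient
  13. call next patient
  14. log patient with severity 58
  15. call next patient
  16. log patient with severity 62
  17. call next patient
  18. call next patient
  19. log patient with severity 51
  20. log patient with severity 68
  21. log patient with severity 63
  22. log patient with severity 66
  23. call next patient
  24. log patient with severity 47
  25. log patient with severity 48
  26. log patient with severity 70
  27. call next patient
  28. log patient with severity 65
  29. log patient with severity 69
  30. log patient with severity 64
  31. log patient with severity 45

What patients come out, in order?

insert 52 → {52}
insert 61 → {61, 52}
call next patient → 61; now {52}
insert 44 → {52, 44}
call next patient → 52; now {44}
insert 49 → {49, 44}
call next patient → 49; now {44}
insert 55 → {55, 44}
call next patient → 55; now {44}
insert 74 → {74, 44}
insert 76 → {76, 74, 44}
call next patient → 76; now {74, 44}
call next patient → 74; now {44}
insert 58 → {58, 44}
call next patient → 58; now {44}
insert 62 → {62, 44}
call next patient → 62; now {44}
call next patient → 44; now {}
insert 51 → {51}
insert 68 → {68, 51}
insert 63 → {68, 63, 51}
insert 66 → {68, 66, 63, 51}
call next patient → 68; now {66, 63, 51}
insert 47 → {66, 63, 51, 47}
insert 48 → {66, 63, 51, 48, 47}
insert 70 → {70, 66, 63, 51, 48, 47}
call next patient → 70; now {66, 63, 51, 48, 47}
insert 65 → {66, 65, 63, 51, 48, 47}
insert 69 → {69, 66, 65, 63, 51, 48, 47}
insert 64 → {69, 66, 65, 64, 63, 51, 48, 47}
insert 45 → {69, 66, 65, 64, 63, 51, 48, 47, 45}

61 → 52 → 49 → 55 → 76 → 74 → 58 → 62 → 44 → 68 → 70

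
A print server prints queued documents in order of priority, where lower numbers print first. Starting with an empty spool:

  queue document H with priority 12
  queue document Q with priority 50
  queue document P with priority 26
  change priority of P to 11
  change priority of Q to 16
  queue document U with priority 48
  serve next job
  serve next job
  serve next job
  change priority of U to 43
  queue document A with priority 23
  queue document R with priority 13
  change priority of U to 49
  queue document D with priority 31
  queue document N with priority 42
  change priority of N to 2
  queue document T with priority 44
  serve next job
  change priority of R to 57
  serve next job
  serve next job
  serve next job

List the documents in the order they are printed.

[P, H, Q, N, A, D, T]

add H (priority 12) → {H:12}
add Q (priority 50) → {H:12, Q:50}
add P (priority 26) → {H:12, P:26, Q:50}
update P to priority 11 → {P:11, H:12, Q:50}
update Q to priority 16 → {P:11, H:12, Q:16}
add U (priority 48) → {P:11, H:12, Q:16, U:48}
serve next job → P; now {H:12, Q:16, U:48}
serve next job → H; now {Q:16, U:48}
serve next job → Q; now {U:48}
update U to priority 43 → {U:43}
add A (priority 23) → {A:23, U:43}
add R (priority 13) → {R:13, A:23, U:43}
update U to priority 49 → {R:13, A:23, U:49}
add D (priority 31) → {R:13, A:23, D:31, U:49}
add N (priority 42) → {R:13, A:23, D:31, N:42, U:49}
update N to priority 2 → {N:2, R:13, A:23, D:31, U:49}
add T (priority 44) → {N:2, R:13, A:23, D:31, T:44, U:49}
serve next job → N; now {R:13, A:23, D:31, T:44, U:49}
update R to priority 57 → {A:23, D:31, T:44, U:49, R:57}
serve next job → A; now {D:31, T:44, U:49, R:57}
serve next job → D; now {T:44, U:49, R:57}
serve next job → T; now {U:49, R:57}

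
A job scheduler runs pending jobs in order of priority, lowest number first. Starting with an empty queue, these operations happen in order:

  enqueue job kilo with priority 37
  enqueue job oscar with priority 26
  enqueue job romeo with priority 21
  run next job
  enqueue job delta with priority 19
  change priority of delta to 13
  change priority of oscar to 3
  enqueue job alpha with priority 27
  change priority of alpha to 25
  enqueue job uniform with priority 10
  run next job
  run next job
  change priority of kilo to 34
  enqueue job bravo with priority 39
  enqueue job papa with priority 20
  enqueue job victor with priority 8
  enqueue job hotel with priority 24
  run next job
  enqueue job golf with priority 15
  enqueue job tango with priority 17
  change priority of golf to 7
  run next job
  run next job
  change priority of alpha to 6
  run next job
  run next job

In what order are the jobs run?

[romeo, oscar, uniform, victor, golf, delta, alpha, tango]

add kilo (priority 37) → {kilo:37}
add oscar (priority 26) → {oscar:26, kilo:37}
add romeo (priority 21) → {romeo:21, oscar:26, kilo:37}
run next job → romeo; now {oscar:26, kilo:37}
add delta (priority 19) → {delta:19, oscar:26, kilo:37}
update delta to priority 13 → {delta:13, oscar:26, kilo:37}
update oscar to priority 3 → {oscar:3, delta:13, kilo:37}
add alpha (priority 27) → {oscar:3, delta:13, alpha:27, kilo:37}
update alpha to priority 25 → {oscar:3, delta:13, alpha:25, kilo:37}
add uniform (priority 10) → {oscar:3, uniform:10, delta:13, alpha:25, kilo:37}
run next job → oscar; now {uniform:10, delta:13, alpha:25, kilo:37}
run next job → uniform; now {delta:13, alpha:25, kilo:37}
update kilo to priority 34 → {delta:13, alpha:25, kilo:34}
add bravo (priority 39) → {delta:13, alpha:25, kilo:34, bravo:39}
add papa (priority 20) → {delta:13, papa:20, alpha:25, kilo:34, bravo:39}
add victor (priority 8) → {victor:8, delta:13, papa:20, alpha:25, kilo:34, bravo:39}
add hotel (priority 24) → {victor:8, delta:13, papa:20, hotel:24, alpha:25, kilo:34, bravo:39}
run next job → victor; now {delta:13, papa:20, hotel:24, alpha:25, kilo:34, bravo:39}
add golf (priority 15) → {delta:13, golf:15, papa:20, hotel:24, alpha:25, kilo:34, bravo:39}
add tango (priority 17) → {delta:13, golf:15, tango:17, papa:20, hotel:24, alpha:25, kilo:34, bravo:39}
update golf to priority 7 → {golf:7, delta:13, tango:17, papa:20, hotel:24, alpha:25, kilo:34, bravo:39}
run next job → golf; now {delta:13, tango:17, papa:20, hotel:24, alpha:25, kilo:34, bravo:39}
run next job → delta; now {tango:17, papa:20, hotel:24, alpha:25, kilo:34, bravo:39}
update alpha to priority 6 → {alpha:6, tango:17, papa:20, hotel:24, kilo:34, bravo:39}
run next job → alpha; now {tango:17, papa:20, hotel:24, kilo:34, bravo:39}
run next job → tango; now {papa:20, hotel:24, kilo:34, bravo:39}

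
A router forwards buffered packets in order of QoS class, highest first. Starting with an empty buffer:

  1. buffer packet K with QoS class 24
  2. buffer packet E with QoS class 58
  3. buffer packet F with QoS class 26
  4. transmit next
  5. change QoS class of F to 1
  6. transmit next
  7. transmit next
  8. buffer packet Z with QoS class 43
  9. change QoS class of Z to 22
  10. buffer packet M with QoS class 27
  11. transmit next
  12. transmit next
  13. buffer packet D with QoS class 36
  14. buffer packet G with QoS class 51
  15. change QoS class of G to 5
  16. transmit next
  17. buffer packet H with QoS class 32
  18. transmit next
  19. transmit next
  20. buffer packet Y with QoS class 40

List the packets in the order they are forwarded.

E, K, F, M, Z, D, H, G

add K (QoS class 24) → {K:24}
add E (QoS class 58) → {E:58, K:24}
add F (QoS class 26) → {E:58, F:26, K:24}
transmit next → E; now {F:26, K:24}
update F to QoS class 1 → {K:24, F:1}
transmit next → K; now {F:1}
transmit next → F; now {}
add Z (QoS class 43) → {Z:43}
update Z to QoS class 22 → {Z:22}
add M (QoS class 27) → {M:27, Z:22}
transmit next → M; now {Z:22}
transmit next → Z; now {}
add D (QoS class 36) → {D:36}
add G (QoS class 51) → {G:51, D:36}
update G to QoS class 5 → {D:36, G:5}
transmit next → D; now {G:5}
add H (QoS class 32) → {H:32, G:5}
transmit next → H; now {G:5}
transmit next → G; now {}
add Y (QoS class 40) → {Y:40}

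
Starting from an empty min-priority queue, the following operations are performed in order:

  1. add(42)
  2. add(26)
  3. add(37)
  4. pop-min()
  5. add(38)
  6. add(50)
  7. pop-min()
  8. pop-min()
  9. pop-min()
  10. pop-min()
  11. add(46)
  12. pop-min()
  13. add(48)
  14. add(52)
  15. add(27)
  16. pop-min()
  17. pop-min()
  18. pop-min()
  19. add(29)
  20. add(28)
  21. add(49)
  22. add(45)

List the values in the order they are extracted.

[26, 37, 38, 42, 50, 46, 27, 48, 52]

insert 42 → {42}
insert 26 → {26, 42}
insert 37 → {26, 37, 42}
pop-min → 26; now {37, 42}
insert 38 → {37, 38, 42}
insert 50 → {37, 38, 42, 50}
pop-min → 37; now {38, 42, 50}
pop-min → 38; now {42, 50}
pop-min → 42; now {50}
pop-min → 50; now {}
insert 46 → {46}
pop-min → 46; now {}
insert 48 → {48}
insert 52 → {48, 52}
insert 27 → {27, 48, 52}
pop-min → 27; now {48, 52}
pop-min → 48; now {52}
pop-min → 52; now {}
insert 29 → {29}
insert 28 → {28, 29}
insert 49 → {28, 29, 49}
insert 45 → {28, 29, 45, 49}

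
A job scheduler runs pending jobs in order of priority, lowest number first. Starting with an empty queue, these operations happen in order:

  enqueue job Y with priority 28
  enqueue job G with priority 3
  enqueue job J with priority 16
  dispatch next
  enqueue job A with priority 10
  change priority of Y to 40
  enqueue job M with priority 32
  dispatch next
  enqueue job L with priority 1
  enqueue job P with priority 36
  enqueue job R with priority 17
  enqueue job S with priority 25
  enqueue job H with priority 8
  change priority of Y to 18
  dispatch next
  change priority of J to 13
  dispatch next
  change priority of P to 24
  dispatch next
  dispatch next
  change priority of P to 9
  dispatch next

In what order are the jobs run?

add Y (priority 28) → {Y:28}
add G (priority 3) → {G:3, Y:28}
add J (priority 16) → {G:3, J:16, Y:28}
dispatch next → G; now {J:16, Y:28}
add A (priority 10) → {A:10, J:16, Y:28}
update Y to priority 40 → {A:10, J:16, Y:40}
add M (priority 32) → {A:10, J:16, M:32, Y:40}
dispatch next → A; now {J:16, M:32, Y:40}
add L (priority 1) → {L:1, J:16, M:32, Y:40}
add P (priority 36) → {L:1, J:16, M:32, P:36, Y:40}
add R (priority 17) → {L:1, J:16, R:17, M:32, P:36, Y:40}
add S (priority 25) → {L:1, J:16, R:17, S:25, M:32, P:36, Y:40}
add H (priority 8) → {L:1, H:8, J:16, R:17, S:25, M:32, P:36, Y:40}
update Y to priority 18 → {L:1, H:8, J:16, R:17, Y:18, S:25, M:32, P:36}
dispatch next → L; now {H:8, J:16, R:17, Y:18, S:25, M:32, P:36}
update J to priority 13 → {H:8, J:13, R:17, Y:18, S:25, M:32, P:36}
dispatch next → H; now {J:13, R:17, Y:18, S:25, M:32, P:36}
update P to priority 24 → {J:13, R:17, Y:18, P:24, S:25, M:32}
dispatch next → J; now {R:17, Y:18, P:24, S:25, M:32}
dispatch next → R; now {Y:18, P:24, S:25, M:32}
update P to priority 9 → {P:9, Y:18, S:25, M:32}
dispatch next → P; now {Y:18, S:25, M:32}

G → A → L → H → J → R → P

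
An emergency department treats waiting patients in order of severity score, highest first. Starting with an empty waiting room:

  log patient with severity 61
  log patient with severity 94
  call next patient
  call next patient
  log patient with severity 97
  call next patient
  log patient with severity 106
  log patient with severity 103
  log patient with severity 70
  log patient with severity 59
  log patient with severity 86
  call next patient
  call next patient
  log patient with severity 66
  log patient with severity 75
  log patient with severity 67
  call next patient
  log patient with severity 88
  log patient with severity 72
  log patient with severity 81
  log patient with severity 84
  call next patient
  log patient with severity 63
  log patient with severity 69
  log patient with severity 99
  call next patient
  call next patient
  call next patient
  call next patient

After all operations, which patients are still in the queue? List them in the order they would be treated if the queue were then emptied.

insert 61 → {61}
insert 94 → {94, 61}
call next patient → 94; now {61}
call next patient → 61; now {}
insert 97 → {97}
call next patient → 97; now {}
insert 106 → {106}
insert 103 → {106, 103}
insert 70 → {106, 103, 70}
insert 59 → {106, 103, 70, 59}
insert 86 → {106, 103, 86, 70, 59}
call next patient → 106; now {103, 86, 70, 59}
call next patient → 103; now {86, 70, 59}
insert 66 → {86, 70, 66, 59}
insert 75 → {86, 75, 70, 66, 59}
insert 67 → {86, 75, 70, 67, 66, 59}
call next patient → 86; now {75, 70, 67, 66, 59}
insert 88 → {88, 75, 70, 67, 66, 59}
insert 72 → {88, 75, 72, 70, 67, 66, 59}
insert 81 → {88, 81, 75, 72, 70, 67, 66, 59}
insert 84 → {88, 84, 81, 75, 72, 70, 67, 66, 59}
call next patient → 88; now {84, 81, 75, 72, 70, 67, 66, 59}
insert 63 → {84, 81, 75, 72, 70, 67, 66, 63, 59}
insert 69 → {84, 81, 75, 72, 70, 69, 67, 66, 63, 59}
insert 99 → {99, 84, 81, 75, 72, 70, 69, 67, 66, 63, 59}
call next patient → 99; now {84, 81, 75, 72, 70, 69, 67, 66, 63, 59}
call next patient → 84; now {81, 75, 72, 70, 69, 67, 66, 63, 59}
call next patient → 81; now {75, 72, 70, 69, 67, 66, 63, 59}
call next patient → 75; now {72, 70, 69, 67, 66, 63, 59}

72, 70, 69, 67, 66, 63, 59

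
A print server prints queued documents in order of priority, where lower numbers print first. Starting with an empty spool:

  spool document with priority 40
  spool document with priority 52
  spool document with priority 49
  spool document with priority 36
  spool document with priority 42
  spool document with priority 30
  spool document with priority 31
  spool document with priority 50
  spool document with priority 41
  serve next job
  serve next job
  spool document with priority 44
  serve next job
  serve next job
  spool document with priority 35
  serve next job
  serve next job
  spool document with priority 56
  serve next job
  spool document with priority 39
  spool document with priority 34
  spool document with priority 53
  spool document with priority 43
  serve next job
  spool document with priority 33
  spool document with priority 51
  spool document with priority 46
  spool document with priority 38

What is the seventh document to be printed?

insert 40 → {40}
insert 52 → {40, 52}
insert 49 → {40, 49, 52}
insert 36 → {36, 40, 49, 52}
insert 42 → {36, 40, 42, 49, 52}
insert 30 → {30, 36, 40, 42, 49, 52}
insert 31 → {30, 31, 36, 40, 42, 49, 52}
insert 50 → {30, 31, 36, 40, 42, 49, 50, 52}
insert 41 → {30, 31, 36, 40, 41, 42, 49, 50, 52}
serve next job → 30; now {31, 36, 40, 41, 42, 49, 50, 52}
serve next job → 31; now {36, 40, 41, 42, 49, 50, 52}
insert 44 → {36, 40, 41, 42, 44, 49, 50, 52}
serve next job → 36; now {40, 41, 42, 44, 49, 50, 52}
serve next job → 40; now {41, 42, 44, 49, 50, 52}
insert 35 → {35, 41, 42, 44, 49, 50, 52}
serve next job → 35; now {41, 42, 44, 49, 50, 52}
serve next job → 41; now {42, 44, 49, 50, 52}
insert 56 → {42, 44, 49, 50, 52, 56}
serve next job → 42; now {44, 49, 50, 52, 56}
insert 39 → {39, 44, 49, 50, 52, 56}
insert 34 → {34, 39, 44, 49, 50, 52, 56}
insert 53 → {34, 39, 44, 49, 50, 52, 53, 56}
insert 43 → {34, 39, 43, 44, 49, 50, 52, 53, 56}
serve next job → 34; now {39, 43, 44, 49, 50, 52, 53, 56}
insert 33 → {33, 39, 43, 44, 49, 50, 52, 53, 56}
insert 51 → {33, 39, 43, 44, 49, 50, 51, 52, 53, 56}
insert 46 → {33, 39, 43, 44, 46, 49, 50, 51, 52, 53, 56}
insert 38 → {33, 38, 39, 43, 44, 46, 49, 50, 51, 52, 53, 56}

42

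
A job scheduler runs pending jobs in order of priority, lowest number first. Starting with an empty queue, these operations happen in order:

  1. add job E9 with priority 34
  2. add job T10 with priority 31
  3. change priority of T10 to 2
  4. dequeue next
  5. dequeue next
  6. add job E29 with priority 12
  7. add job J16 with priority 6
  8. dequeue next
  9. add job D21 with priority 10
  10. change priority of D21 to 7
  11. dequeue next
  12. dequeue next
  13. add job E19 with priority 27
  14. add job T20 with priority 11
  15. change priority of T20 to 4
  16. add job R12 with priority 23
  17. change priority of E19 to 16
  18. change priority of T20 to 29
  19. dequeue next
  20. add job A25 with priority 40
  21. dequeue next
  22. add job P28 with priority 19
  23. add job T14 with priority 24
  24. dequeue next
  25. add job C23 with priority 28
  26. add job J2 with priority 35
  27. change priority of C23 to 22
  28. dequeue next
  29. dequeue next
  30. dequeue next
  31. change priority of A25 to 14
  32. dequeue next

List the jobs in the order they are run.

[T10, E9, J16, D21, E29, E19, R12, P28, C23, T14, T20, A25]

add E9 (priority 34) → {E9:34}
add T10 (priority 31) → {T10:31, E9:34}
update T10 to priority 2 → {T10:2, E9:34}
dequeue next → T10; now {E9:34}
dequeue next → E9; now {}
add E29 (priority 12) → {E29:12}
add J16 (priority 6) → {J16:6, E29:12}
dequeue next → J16; now {E29:12}
add D21 (priority 10) → {D21:10, E29:12}
update D21 to priority 7 → {D21:7, E29:12}
dequeue next → D21; now {E29:12}
dequeue next → E29; now {}
add E19 (priority 27) → {E19:27}
add T20 (priority 11) → {T20:11, E19:27}
update T20 to priority 4 → {T20:4, E19:27}
add R12 (priority 23) → {T20:4, R12:23, E19:27}
update E19 to priority 16 → {T20:4, E19:16, R12:23}
update T20 to priority 29 → {E19:16, R12:23, T20:29}
dequeue next → E19; now {R12:23, T20:29}
add A25 (priority 40) → {R12:23, T20:29, A25:40}
dequeue next → R12; now {T20:29, A25:40}
add P28 (priority 19) → {P28:19, T20:29, A25:40}
add T14 (priority 24) → {P28:19, T14:24, T20:29, A25:40}
dequeue next → P28; now {T14:24, T20:29, A25:40}
add C23 (priority 28) → {T14:24, C23:28, T20:29, A25:40}
add J2 (priority 35) → {T14:24, C23:28, T20:29, J2:35, A25:40}
update C23 to priority 22 → {C23:22, T14:24, T20:29, J2:35, A25:40}
dequeue next → C23; now {T14:24, T20:29, J2:35, A25:40}
dequeue next → T14; now {T20:29, J2:35, A25:40}
dequeue next → T20; now {J2:35, A25:40}
update A25 to priority 14 → {A25:14, J2:35}
dequeue next → A25; now {J2:35}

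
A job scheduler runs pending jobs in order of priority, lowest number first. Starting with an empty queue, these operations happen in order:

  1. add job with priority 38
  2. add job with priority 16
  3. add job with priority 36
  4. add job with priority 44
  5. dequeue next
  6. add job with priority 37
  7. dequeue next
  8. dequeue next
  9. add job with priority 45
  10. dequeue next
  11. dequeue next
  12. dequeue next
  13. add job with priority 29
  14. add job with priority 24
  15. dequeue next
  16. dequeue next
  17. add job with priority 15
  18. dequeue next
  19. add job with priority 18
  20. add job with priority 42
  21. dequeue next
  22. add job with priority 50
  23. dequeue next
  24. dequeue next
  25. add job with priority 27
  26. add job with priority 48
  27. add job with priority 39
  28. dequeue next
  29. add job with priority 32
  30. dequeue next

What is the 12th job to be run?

50

insert 38 → {38}
insert 16 → {16, 38}
insert 36 → {16, 36, 38}
insert 44 → {16, 36, 38, 44}
dequeue next → 16; now {36, 38, 44}
insert 37 → {36, 37, 38, 44}
dequeue next → 36; now {37, 38, 44}
dequeue next → 37; now {38, 44}
insert 45 → {38, 44, 45}
dequeue next → 38; now {44, 45}
dequeue next → 44; now {45}
dequeue next → 45; now {}
insert 29 → {29}
insert 24 → {24, 29}
dequeue next → 24; now {29}
dequeue next → 29; now {}
insert 15 → {15}
dequeue next → 15; now {}
insert 18 → {18}
insert 42 → {18, 42}
dequeue next → 18; now {42}
insert 50 → {42, 50}
dequeue next → 42; now {50}
dequeue next → 50; now {}
insert 27 → {27}
insert 48 → {27, 48}
insert 39 → {27, 39, 48}
dequeue next → 27; now {39, 48}
insert 32 → {32, 39, 48}
dequeue next → 32; now {39, 48}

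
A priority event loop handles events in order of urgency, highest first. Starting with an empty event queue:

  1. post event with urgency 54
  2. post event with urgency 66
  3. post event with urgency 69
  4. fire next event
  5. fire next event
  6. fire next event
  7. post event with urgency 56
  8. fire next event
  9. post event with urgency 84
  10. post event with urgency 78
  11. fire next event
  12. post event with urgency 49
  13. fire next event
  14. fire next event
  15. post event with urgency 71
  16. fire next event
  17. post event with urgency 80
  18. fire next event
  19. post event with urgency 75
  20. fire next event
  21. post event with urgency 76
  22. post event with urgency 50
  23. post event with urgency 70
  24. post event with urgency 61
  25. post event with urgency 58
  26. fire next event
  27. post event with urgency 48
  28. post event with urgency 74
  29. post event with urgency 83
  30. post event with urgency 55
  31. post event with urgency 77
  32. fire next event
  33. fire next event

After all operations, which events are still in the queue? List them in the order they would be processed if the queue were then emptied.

insert 54 → {54}
insert 66 → {66, 54}
insert 69 → {69, 66, 54}
fire next event → 69; now {66, 54}
fire next event → 66; now {54}
fire next event → 54; now {}
insert 56 → {56}
fire next event → 56; now {}
insert 84 → {84}
insert 78 → {84, 78}
fire next event → 84; now {78}
insert 49 → {78, 49}
fire next event → 78; now {49}
fire next event → 49; now {}
insert 71 → {71}
fire next event → 71; now {}
insert 80 → {80}
fire next event → 80; now {}
insert 75 → {75}
fire next event → 75; now {}
insert 76 → {76}
insert 50 → {76, 50}
insert 70 → {76, 70, 50}
insert 61 → {76, 70, 61, 50}
insert 58 → {76, 70, 61, 58, 50}
fire next event → 76; now {70, 61, 58, 50}
insert 48 → {70, 61, 58, 50, 48}
insert 74 → {74, 70, 61, 58, 50, 48}
insert 83 → {83, 74, 70, 61, 58, 50, 48}
insert 55 → {83, 74, 70, 61, 58, 55, 50, 48}
insert 77 → {83, 77, 74, 70, 61, 58, 55, 50, 48}
fire next event → 83; now {77, 74, 70, 61, 58, 55, 50, 48}
fire next event → 77; now {74, 70, 61, 58, 55, 50, 48}

74, 70, 61, 58, 55, 50, 48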